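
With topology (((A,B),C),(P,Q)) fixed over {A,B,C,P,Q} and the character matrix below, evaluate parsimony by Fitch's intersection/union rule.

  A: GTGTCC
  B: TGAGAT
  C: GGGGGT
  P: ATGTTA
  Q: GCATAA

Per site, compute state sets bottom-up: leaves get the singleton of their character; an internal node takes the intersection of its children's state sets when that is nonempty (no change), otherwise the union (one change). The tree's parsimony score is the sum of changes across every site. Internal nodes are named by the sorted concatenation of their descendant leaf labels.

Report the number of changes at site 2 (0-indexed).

2

[col 0] AB: children A:{G}, B:{T} ∪→ {G,T}; cost 1
[col 0] ABC: children AB:{G,T}, C:{G} ∩→ {G}; cost 0
[col 0] PQ: children P:{A}, Q:{G} ∪→ {A,G}; cost 1
[col 0] ABCPQ: children ABC:{G}, PQ:{A,G} ∩→ {G}; cost 0
[col 1] AB: children A:{T}, B:{G} ∪→ {G,T}; cost 1
[col 1] ABC: children AB:{G,T}, C:{G} ∩→ {G}; cost 0
[col 1] PQ: children P:{T}, Q:{C} ∪→ {C,T}; cost 1
[col 1] ABCPQ: children ABC:{G}, PQ:{C,T} ∪→ {C,G,T}; cost 1
[col 2] AB: children A:{G}, B:{A} ∪→ {A,G}; cost 1
[col 2] ABC: children AB:{A,G}, C:{G} ∩→ {G}; cost 0
[col 2] PQ: children P:{G}, Q:{A} ∪→ {A,G}; cost 1
[col 2] ABCPQ: children ABC:{G}, PQ:{A,G} ∩→ {G}; cost 0
[col 3] AB: children A:{T}, B:{G} ∪→ {G,T}; cost 1
[col 3] ABC: children AB:{G,T}, C:{G} ∩→ {G}; cost 0
[col 3] PQ: children P:{T}, Q:{T} ∩→ {T}; cost 0
[col 3] ABCPQ: children ABC:{G}, PQ:{T} ∪→ {G,T}; cost 1
[col 4] AB: children A:{C}, B:{A} ∪→ {A,C}; cost 1
[col 4] ABC: children AB:{A,C}, C:{G} ∪→ {A,C,G}; cost 1
[col 4] PQ: children P:{T}, Q:{A} ∪→ {A,T}; cost 1
[col 4] ABCPQ: children ABC:{A,C,G}, PQ:{A,T} ∩→ {A}; cost 0
[col 5] AB: children A:{C}, B:{T} ∪→ {C,T}; cost 1
[col 5] ABC: children AB:{C,T}, C:{T} ∩→ {T}; cost 0
[col 5] PQ: children P:{A}, Q:{A} ∩→ {A}; cost 0
[col 5] ABCPQ: children ABC:{T}, PQ:{A} ∪→ {A,T}; cost 1
per-site changes: [2, 3, 2, 2, 3, 2]; total = 14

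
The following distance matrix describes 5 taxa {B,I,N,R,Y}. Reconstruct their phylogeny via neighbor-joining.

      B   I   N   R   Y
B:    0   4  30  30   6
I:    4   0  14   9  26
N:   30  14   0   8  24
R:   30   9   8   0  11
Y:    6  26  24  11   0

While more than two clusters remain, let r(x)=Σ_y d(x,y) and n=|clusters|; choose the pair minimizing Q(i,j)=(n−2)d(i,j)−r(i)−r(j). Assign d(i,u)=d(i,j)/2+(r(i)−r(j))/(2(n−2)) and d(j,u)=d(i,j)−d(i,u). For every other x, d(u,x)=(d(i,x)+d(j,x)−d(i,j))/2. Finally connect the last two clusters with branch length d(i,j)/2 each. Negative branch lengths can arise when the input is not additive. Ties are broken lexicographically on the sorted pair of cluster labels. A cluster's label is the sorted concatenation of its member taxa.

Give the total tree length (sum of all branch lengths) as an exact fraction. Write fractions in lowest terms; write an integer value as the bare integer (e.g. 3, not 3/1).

257/8

1. join B+Y (d=6, Q=-119) ⇒ BY; edges |B|=7/2, |Y|=5/2
  updated: d(BY,I)=12, d(BY,N)=24, d(BY,R)=35/2
2. join BY+I (d=12, Q=-129/2) ⇒ BIY; edges |BY|=85/8, |I|=11/8
  updated: d(BIY,N)=13, d(BIY,R)=29/4
3. join BIY+N (d=13, Q=-113/4) ⇒ BINY; edges |BIY|=49/8, |N|=55/8
  updated: d(BINY,R)=9/8
4. join BINY+R (d=9/8) ⇒ BINRY; edges |BINY|=9/16, |R|=9/16
final tree: ((((B:7/2,Y:5/2):85/8,I:11/8):49/8,N:55/8):9/16,R:9/16)
total length: 257/8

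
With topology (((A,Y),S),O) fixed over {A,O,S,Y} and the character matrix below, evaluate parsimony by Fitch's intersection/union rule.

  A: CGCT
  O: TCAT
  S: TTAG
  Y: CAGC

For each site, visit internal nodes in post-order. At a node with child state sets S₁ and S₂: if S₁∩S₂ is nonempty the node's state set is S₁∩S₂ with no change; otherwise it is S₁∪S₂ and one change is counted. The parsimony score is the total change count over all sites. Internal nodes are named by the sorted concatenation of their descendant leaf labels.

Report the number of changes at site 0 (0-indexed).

site 0, node AY: A={C} ∩ Y={C} → {C} (+0)
site 0, node ASY: AY={C} ∪ S={T} → {C,T} (+1)
site 0, node AOSY: ASY={C,T} ∩ O={T} → {T} (+0)
site 1, node AY: A={G} ∪ Y={A} → {A,G} (+1)
site 1, node ASY: AY={A,G} ∪ S={T} → {A,G,T} (+1)
site 1, node AOSY: ASY={A,G,T} ∪ O={C} → {A,C,G,T} (+1)
site 2, node AY: A={C} ∪ Y={G} → {C,G} (+1)
site 2, node ASY: AY={C,G} ∪ S={A} → {A,C,G} (+1)
site 2, node AOSY: ASY={A,C,G} ∩ O={A} → {A} (+0)
site 3, node AY: A={T} ∪ Y={C} → {C,T} (+1)
site 3, node ASY: AY={C,T} ∪ S={G} → {C,G,T} (+1)
site 3, node AOSY: ASY={C,G,T} ∩ O={T} → {T} (+0)
per-site changes: [1, 3, 2, 2]; total = 8

1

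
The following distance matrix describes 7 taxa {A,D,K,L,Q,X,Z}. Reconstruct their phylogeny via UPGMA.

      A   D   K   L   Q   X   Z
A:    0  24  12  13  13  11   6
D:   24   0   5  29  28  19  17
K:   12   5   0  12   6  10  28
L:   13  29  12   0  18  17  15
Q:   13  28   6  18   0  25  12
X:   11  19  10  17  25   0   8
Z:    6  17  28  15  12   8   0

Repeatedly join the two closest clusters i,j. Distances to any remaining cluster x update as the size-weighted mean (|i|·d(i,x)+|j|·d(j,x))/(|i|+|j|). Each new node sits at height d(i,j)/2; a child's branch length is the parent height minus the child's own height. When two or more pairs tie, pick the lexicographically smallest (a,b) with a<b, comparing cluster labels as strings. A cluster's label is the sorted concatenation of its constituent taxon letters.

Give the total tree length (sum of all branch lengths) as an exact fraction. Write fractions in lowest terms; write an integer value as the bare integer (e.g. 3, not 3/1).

iteration 1: select D,K (d=5); attach at lengths (5/2, 5/2); label the merged cluster DK
  updated: d(A,DK)=18, d(DK,L)=41/2, d(DK,Q)=17, d(DK,X)=29/2, d(DK,Z)=45/2
iteration 2: select A,Z (d=6); attach at lengths (3, 3); label the merged cluster AZ
  updated: d(AZ,DK)=81/4, d(AZ,L)=14, d(AZ,Q)=25/2, d(AZ,X)=19/2
iteration 3: select AZ,X (d=19/2); attach at lengths (7/4, 19/4); label the merged cluster AXZ
  updated: d(AXZ,DK)=55/3, d(AXZ,L)=15, d(AXZ,Q)=50/3
iteration 4: select AXZ,L (d=15); attach at lengths (11/4, 15/2); label the merged cluster ALXZ
  updated: d(ALXZ,DK)=151/8, d(ALXZ,Q)=17
iteration 5: select ALXZ,Q (d=17); attach at lengths (1, 17/2); label the merged cluster ALQXZ
  updated: d(ALQXZ,DK)=37/2
iteration 6: select ALQXZ,DK (d=37/2); attach at lengths (3/4, 27/4); label the merged cluster ADKLQXZ
final tree: (((((A:3,Z:3):7/4,X:19/4):11/4,L:15/2):1,Q:17/2):3/4,(D:5/2,K:5/2):27/4)
total length: 179/4

179/4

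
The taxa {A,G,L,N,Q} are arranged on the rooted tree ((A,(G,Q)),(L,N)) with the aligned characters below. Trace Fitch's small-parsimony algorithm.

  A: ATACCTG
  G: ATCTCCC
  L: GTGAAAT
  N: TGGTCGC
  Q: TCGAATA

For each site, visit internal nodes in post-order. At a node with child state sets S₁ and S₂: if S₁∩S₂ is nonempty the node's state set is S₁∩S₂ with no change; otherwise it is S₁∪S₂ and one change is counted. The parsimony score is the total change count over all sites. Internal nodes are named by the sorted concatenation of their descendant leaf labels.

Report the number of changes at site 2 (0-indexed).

2

GQ@0: {A} ∪ {T} = {A,T} (union, +1)
AGQ@0: {A} ∩ {A,T} = {A} (intersection, +0)
LN@0: {G} ∪ {T} = {G,T} (union, +1)
AGLNQ@0: {A} ∪ {G,T} = {A,G,T} (union, +1)
GQ@1: {T} ∪ {C} = {C,T} (union, +1)
AGQ@1: {T} ∩ {C,T} = {T} (intersection, +0)
LN@1: {T} ∪ {G} = {G,T} (union, +1)
AGLNQ@1: {T} ∩ {G,T} = {T} (intersection, +0)
GQ@2: {C} ∪ {G} = {C,G} (union, +1)
AGQ@2: {A} ∪ {C,G} = {A,C,G} (union, +1)
LN@2: {G} ∩ {G} = {G} (intersection, +0)
AGLNQ@2: {A,C,G} ∩ {G} = {G} (intersection, +0)
GQ@3: {T} ∪ {A} = {A,T} (union, +1)
AGQ@3: {C} ∪ {A,T} = {A,C,T} (union, +1)
LN@3: {A} ∪ {T} = {A,T} (union, +1)
AGLNQ@3: {A,C,T} ∩ {A,T} = {A,T} (intersection, +0)
GQ@4: {C} ∪ {A} = {A,C} (union, +1)
AGQ@4: {C} ∩ {A,C} = {C} (intersection, +0)
LN@4: {A} ∪ {C} = {A,C} (union, +1)
AGLNQ@4: {C} ∩ {A,C} = {C} (intersection, +0)
GQ@5: {C} ∪ {T} = {C,T} (union, +1)
AGQ@5: {T} ∩ {C,T} = {T} (intersection, +0)
LN@5: {A} ∪ {G} = {A,G} (union, +1)
AGLNQ@5: {T} ∪ {A,G} = {A,G,T} (union, +1)
GQ@6: {C} ∪ {A} = {A,C} (union, +1)
AGQ@6: {G} ∪ {A,C} = {A,C,G} (union, +1)
LN@6: {T} ∪ {C} = {C,T} (union, +1)
AGLNQ@6: {A,C,G} ∩ {C,T} = {C} (intersection, +0)
per-site changes: [3, 2, 2, 3, 2, 3, 3]; total = 18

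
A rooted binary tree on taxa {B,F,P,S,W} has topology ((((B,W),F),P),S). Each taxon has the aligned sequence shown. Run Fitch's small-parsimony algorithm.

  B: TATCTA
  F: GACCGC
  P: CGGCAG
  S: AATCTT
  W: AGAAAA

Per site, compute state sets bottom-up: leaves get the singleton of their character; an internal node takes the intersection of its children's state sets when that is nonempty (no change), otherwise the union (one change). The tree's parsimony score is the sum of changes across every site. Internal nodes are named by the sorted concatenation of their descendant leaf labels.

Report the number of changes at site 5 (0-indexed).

3

[col 0] BW: children B:{T}, W:{A} ∪→ {A,T}; cost 1
[col 0] BFW: children BW:{A,T}, F:{G} ∪→ {A,G,T}; cost 1
[col 0] BFPW: children BFW:{A,G,T}, P:{C} ∪→ {A,C,G,T}; cost 1
[col 0] BFPSW: children BFPW:{A,C,G,T}, S:{A} ∩→ {A}; cost 0
[col 1] BW: children B:{A}, W:{G} ∪→ {A,G}; cost 1
[col 1] BFW: children BW:{A,G}, F:{A} ∩→ {A}; cost 0
[col 1] BFPW: children BFW:{A}, P:{G} ∪→ {A,G}; cost 1
[col 1] BFPSW: children BFPW:{A,G}, S:{A} ∩→ {A}; cost 0
[col 2] BW: children B:{T}, W:{A} ∪→ {A,T}; cost 1
[col 2] BFW: children BW:{A,T}, F:{C} ∪→ {A,C,T}; cost 1
[col 2] BFPW: children BFW:{A,C,T}, P:{G} ∪→ {A,C,G,T}; cost 1
[col 2] BFPSW: children BFPW:{A,C,G,T}, S:{T} ∩→ {T}; cost 0
[col 3] BW: children B:{C}, W:{A} ∪→ {A,C}; cost 1
[col 3] BFW: children BW:{A,C}, F:{C} ∩→ {C}; cost 0
[col 3] BFPW: children BFW:{C}, P:{C} ∩→ {C}; cost 0
[col 3] BFPSW: children BFPW:{C}, S:{C} ∩→ {C}; cost 0
[col 4] BW: children B:{T}, W:{A} ∪→ {A,T}; cost 1
[col 4] BFW: children BW:{A,T}, F:{G} ∪→ {A,G,T}; cost 1
[col 4] BFPW: children BFW:{A,G,T}, P:{A} ∩→ {A}; cost 0
[col 4] BFPSW: children BFPW:{A}, S:{T} ∪→ {A,T}; cost 1
[col 5] BW: children B:{A}, W:{A} ∩→ {A}; cost 0
[col 5] BFW: children BW:{A}, F:{C} ∪→ {A,C}; cost 1
[col 5] BFPW: children BFW:{A,C}, P:{G} ∪→ {A,C,G}; cost 1
[col 5] BFPSW: children BFPW:{A,C,G}, S:{T} ∪→ {A,C,G,T}; cost 1
per-site changes: [3, 2, 3, 1, 3, 3]; total = 15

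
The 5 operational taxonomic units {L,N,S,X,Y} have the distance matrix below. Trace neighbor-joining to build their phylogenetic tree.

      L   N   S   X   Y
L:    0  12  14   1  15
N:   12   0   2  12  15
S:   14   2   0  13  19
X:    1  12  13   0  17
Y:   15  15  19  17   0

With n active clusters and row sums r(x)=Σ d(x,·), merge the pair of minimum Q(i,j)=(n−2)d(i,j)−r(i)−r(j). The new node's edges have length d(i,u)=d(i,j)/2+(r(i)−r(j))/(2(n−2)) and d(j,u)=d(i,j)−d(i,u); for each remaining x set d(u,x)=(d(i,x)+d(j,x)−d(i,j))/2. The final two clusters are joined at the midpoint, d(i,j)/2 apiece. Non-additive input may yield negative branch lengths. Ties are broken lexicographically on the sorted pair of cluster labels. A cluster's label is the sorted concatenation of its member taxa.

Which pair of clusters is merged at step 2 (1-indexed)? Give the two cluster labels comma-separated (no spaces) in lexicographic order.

iteration 1: select N,S (d=2, Q=-83); attach at lengths (-1/6, 13/6); label the merged cluster NS
  updated: d(L,NS)=12, d(NS,X)=23/2, d(NS,Y)=16
iteration 2: select L,X (d=1, Q=-111/2); attach at lengths (1/8, 7/8); label the merged cluster LX
  updated: d(LX,NS)=45/4, d(LX,Y)=31/2
iteration 3: select LX,NS (d=45/4, Q=-171/4); attach at lengths (43/8, 47/8); label the merged cluster LNSX
  updated: d(LNSX,Y)=81/8
iteration 4: select LNSX,Y (d=81/8); attach at lengths (81/16, 81/16); label the merged cluster LNSXY
final tree: (((L:1/8,X:7/8):43/8,(N:-1/6,S:13/6):47/8):81/16,Y:81/16)
total length: 195/8

L,X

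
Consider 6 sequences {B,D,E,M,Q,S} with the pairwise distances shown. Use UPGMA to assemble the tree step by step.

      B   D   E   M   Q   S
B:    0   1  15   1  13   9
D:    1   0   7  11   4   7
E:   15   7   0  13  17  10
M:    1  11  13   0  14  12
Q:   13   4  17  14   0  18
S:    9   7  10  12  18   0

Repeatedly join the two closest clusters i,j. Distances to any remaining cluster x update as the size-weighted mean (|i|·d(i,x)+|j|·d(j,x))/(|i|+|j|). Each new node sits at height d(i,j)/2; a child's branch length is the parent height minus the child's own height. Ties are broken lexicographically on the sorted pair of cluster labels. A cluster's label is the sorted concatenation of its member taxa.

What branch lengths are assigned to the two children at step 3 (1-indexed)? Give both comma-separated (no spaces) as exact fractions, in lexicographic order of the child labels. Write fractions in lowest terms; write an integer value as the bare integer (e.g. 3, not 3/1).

5/3,14/3

iteration 1: select B,D (d=1); attach at lengths (1/2, 1/2); label the merged cluster BD
  updated: d(BD,E)=11, d(BD,M)=6, d(BD,Q)=17/2, d(BD,S)=8
iteration 2: select BD,M (d=6); attach at lengths (5/2, 3); label the merged cluster BDM
  updated: d(BDM,E)=35/3, d(BDM,Q)=31/3, d(BDM,S)=28/3
iteration 3: select BDM,S (d=28/3); attach at lengths (5/3, 14/3); label the merged cluster BDMS
  updated: d(BDMS,E)=45/4, d(BDMS,Q)=49/4
iteration 4: select BDMS,E (d=45/4); attach at lengths (23/24, 45/8); label the merged cluster BDEMS
  updated: d(BDEMS,Q)=66/5
iteration 5: select BDEMS,Q (d=66/5); attach at lengths (39/40, 33/5); label the merged cluster BDEMQS
final tree: (((((B:1/2,D:1/2):5/2,M:3):5/3,S:14/3):23/24,E:45/8):39/40,Q:33/5)
total length: 3239/120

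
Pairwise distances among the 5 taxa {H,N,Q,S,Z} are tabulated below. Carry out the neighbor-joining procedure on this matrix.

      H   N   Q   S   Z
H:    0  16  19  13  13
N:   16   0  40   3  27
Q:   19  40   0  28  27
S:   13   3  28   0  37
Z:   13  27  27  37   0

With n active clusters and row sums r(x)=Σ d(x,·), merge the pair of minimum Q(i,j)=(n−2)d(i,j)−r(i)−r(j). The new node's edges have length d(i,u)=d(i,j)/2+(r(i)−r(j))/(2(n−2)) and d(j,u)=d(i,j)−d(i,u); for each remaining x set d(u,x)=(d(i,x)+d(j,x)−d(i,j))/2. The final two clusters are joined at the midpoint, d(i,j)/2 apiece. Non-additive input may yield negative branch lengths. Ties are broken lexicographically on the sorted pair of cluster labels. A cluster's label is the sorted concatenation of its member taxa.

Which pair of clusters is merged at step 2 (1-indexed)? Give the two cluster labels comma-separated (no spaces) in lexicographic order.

1. join N+S (d=3, Q=-158) ⇒ NS; edges |N|=7/3, |S|=2/3
  updated: d(H,NS)=13, d(NS,Q)=65/2, d(NS,Z)=61/2
2. join H+NS (d=13, Q=-95) ⇒ HNS; edges |H|=-5/4, |NS|=57/4
  updated: d(HNS,Q)=77/4, d(HNS,Z)=61/4
3. join HNS+Q (d=77/4, Q=-123/2) ⇒ HNQS; edges |HNS|=15/4, |Q|=31/2
  updated: d(HNQS,Z)=23/2
4. join HNQS+Z (d=23/2) ⇒ HNQSZ; edges |HNQS|=23/4, |Z|=23/4
final tree: (((H:-5/4,(N:7/3,S:2/3):57/4):15/4,Q:31/2):23/4,Z:23/4)
total length: 187/4

H,NS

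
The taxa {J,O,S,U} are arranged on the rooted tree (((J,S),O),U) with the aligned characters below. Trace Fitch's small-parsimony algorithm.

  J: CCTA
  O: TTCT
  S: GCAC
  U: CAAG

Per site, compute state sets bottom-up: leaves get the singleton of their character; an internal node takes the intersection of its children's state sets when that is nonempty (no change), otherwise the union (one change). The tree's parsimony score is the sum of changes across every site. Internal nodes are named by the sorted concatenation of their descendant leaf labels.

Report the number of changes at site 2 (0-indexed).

2

[col 0] JS: children J:{C}, S:{G} ∪→ {C,G}; cost 1
[col 0] JOS: children JS:{C,G}, O:{T} ∪→ {C,G,T}; cost 1
[col 0] JOSU: children JOS:{C,G,T}, U:{C} ∩→ {C}; cost 0
[col 1] JS: children J:{C}, S:{C} ∩→ {C}; cost 0
[col 1] JOS: children JS:{C}, O:{T} ∪→ {C,T}; cost 1
[col 1] JOSU: children JOS:{C,T}, U:{A} ∪→ {A,C,T}; cost 1
[col 2] JS: children J:{T}, S:{A} ∪→ {A,T}; cost 1
[col 2] JOS: children JS:{A,T}, O:{C} ∪→ {A,C,T}; cost 1
[col 2] JOSU: children JOS:{A,C,T}, U:{A} ∩→ {A}; cost 0
[col 3] JS: children J:{A}, S:{C} ∪→ {A,C}; cost 1
[col 3] JOS: children JS:{A,C}, O:{T} ∪→ {A,C,T}; cost 1
[col 3] JOSU: children JOS:{A,C,T}, U:{G} ∪→ {A,C,G,T}; cost 1
per-site changes: [2, 2, 2, 3]; total = 9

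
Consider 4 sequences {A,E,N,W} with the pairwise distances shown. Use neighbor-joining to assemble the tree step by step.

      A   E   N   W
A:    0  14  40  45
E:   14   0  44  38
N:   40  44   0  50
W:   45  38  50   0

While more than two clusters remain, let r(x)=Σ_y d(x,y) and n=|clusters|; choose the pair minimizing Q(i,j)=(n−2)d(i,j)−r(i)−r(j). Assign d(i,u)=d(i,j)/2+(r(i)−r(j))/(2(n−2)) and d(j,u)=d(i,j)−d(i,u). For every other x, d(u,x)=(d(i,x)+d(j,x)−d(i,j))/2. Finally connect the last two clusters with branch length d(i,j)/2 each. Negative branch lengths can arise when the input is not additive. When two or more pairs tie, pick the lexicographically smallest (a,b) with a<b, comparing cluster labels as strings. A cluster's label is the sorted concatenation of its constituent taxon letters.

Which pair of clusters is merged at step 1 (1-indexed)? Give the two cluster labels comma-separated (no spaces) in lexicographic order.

step 1: merge (A,E) at d=14, Q=-167; branch lengths A→31/4, E→25/4; new cluster AE
  updated: d(AE,N)=35, d(AE,W)=69/2
step 2: merge (AE,N) at d=35, Q=-239/2; branch lengths AE→39/4, N→101/4; new cluster AEN
  updated: d(AEN,W)=99/4
step 3: merge (AEN,W) at d=99/4; branch lengths AEN→99/8, W→99/8; new cluster AENW
final tree: (((A:31/4,E:25/4):39/4,N:101/4):99/8,W:99/8)
total length: 295/4

A,E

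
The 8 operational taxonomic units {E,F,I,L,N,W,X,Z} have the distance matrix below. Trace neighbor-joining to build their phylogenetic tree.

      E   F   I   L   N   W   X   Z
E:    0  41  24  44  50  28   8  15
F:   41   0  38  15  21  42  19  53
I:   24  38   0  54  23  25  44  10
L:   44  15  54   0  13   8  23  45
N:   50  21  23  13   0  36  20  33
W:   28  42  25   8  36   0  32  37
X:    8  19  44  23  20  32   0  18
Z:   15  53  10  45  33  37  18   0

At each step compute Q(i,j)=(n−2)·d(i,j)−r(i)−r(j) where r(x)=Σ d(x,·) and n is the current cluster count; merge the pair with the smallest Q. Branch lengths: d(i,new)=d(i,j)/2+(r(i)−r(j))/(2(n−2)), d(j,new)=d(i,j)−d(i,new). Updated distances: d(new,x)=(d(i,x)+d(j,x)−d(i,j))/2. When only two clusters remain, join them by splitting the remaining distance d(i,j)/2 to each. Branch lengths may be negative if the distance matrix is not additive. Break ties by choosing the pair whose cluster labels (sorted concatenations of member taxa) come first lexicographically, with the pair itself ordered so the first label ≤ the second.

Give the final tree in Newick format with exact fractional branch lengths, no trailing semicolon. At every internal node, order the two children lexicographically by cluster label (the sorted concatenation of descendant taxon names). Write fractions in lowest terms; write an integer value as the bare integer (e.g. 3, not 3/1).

1. join I+Z (d=10, Q=-369) ⇒ IZ; edges |I|=67/12, |Z|=53/12
  updated: d(E,IZ)=29/2, d(F,IZ)=81/2, d(IZ,L)=89/2, d(IZ,N)=23, d(IZ,W)=26, d(IZ,X)=26
2. join E+IZ (d=29/2, Q=-575/2) ⇒ EIZ; edges |E|=167/20, |IZ|=123/20
  updated: d(EIZ,F)=67/2, d(EIZ,L)=37, d(EIZ,N)=117/4, d(EIZ,W)=79/4, d(EIZ,X)=39/4
3. join L+W (d=8, Q=-807/4) ⇒ LW; edges |L|=-39/32, |W|=295/32
  updated: d(EIZ,LW)=195/8, d(F,LW)=49/2, d(LW,N)=41/2, d(LW,X)=47/2
4. join EIZ+X (d=39/4, Q=-1119/8) ⇒ EIXZ; edges |EIZ|=431/48, |X|=37/48
  updated: d(EIXZ,F)=171/8, d(EIXZ,LW)=305/16, d(EIXZ,N)=79/4
5. join EIXZ+LW (d=305/16, Q=-689/8) ⇒ EILWXZ; edges |EIXZ|=137/16, |LW|=21/2
  updated: d(EILWXZ,F)=429/32, d(EILWXZ,N)=339/32
6. join EILWXZ+F (d=429/32, Q=-45) ⇒ EFILWXZ; edges |EILWXZ|=3/2, |F|=381/32
  updated: d(EFILWXZ,N)=291/32
7. join EFILWXZ+N (d=291/32) ⇒ EFILNWXZ; edges |EFILWXZ|=291/64, |N|=291/64
final tree: (((((E:167/20,(I:67/12,Z:53/12):123/20):431/48,X:37/48):137/16,(L:-39/32,W:295/32):21/2):3/2,F:381/32):291/64,N:291/64)
total length: 1341/16

(((((E:167/20,(I:67/12,Z:53/12):123/20):431/48,X:37/48):137/16,(L:-39/32,W:295/32):21/2):3/2,F:381/32):291/64,N:291/64)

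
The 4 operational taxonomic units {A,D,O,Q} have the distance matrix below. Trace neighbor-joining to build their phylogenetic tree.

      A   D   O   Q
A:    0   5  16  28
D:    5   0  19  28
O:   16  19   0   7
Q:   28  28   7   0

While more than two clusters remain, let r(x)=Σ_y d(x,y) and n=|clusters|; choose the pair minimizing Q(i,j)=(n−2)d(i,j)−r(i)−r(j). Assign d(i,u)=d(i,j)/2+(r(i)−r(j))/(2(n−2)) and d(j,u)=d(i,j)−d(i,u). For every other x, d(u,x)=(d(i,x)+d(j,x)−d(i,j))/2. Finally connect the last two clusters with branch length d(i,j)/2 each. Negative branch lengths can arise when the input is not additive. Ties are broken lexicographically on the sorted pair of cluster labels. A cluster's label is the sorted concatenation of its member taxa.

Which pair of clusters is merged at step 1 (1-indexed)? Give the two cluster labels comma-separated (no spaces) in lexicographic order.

A,D

step 1: merge (A,D) at d=5, Q=-91; branch lengths A→7/4, D→13/4; new cluster AD
  updated: d(AD,O)=15, d(AD,Q)=51/2
step 2: merge (AD,O) at d=15, Q=-95/2; branch lengths AD→67/4, O→-7/4; new cluster ADO
  updated: d(ADO,Q)=35/4
step 3: merge (ADO,Q) at d=35/4; branch lengths ADO→35/8, Q→35/8; new cluster ADOQ
final tree: (((A:7/4,D:13/4):67/4,O:-7/4):35/8,Q:35/8)
total length: 115/4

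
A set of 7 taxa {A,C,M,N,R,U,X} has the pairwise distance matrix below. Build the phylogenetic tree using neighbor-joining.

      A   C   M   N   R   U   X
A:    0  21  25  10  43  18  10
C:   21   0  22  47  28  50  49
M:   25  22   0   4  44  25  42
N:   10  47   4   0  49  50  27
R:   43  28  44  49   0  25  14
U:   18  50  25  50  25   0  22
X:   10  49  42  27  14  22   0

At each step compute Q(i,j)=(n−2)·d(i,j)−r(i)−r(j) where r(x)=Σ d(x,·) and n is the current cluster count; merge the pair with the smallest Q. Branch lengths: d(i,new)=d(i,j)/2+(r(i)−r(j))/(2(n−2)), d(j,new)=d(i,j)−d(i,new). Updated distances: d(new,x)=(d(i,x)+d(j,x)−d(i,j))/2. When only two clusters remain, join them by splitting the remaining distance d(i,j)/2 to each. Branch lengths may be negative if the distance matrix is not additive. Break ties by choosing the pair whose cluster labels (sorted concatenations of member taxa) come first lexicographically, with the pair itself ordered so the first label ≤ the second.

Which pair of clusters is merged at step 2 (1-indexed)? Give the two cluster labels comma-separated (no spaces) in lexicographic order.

R,X

1. join M+N (d=4, Q=-329) ⇒ MN; edges |M|=-1/2, |N|=9/2
  updated: d(A,MN)=31/2, d(C,MN)=65/2, d(MN,R)=89/2, d(MN,U)=71/2, d(MN,X)=65/2
2. join R+X (d=14, Q=-226) ⇒ RX; edges |R|=83/8, |X|=29/8
  updated: d(A,RX)=39/2, d(C,RX)=63/2, d(MN,RX)=63/2, d(RX,U)=33/2
3. join RX+U (d=33/2, Q=-339/2) ⇒ RUX; edges |RX|=19/4, |U|=47/4
  updated: d(A,RUX)=21/2, d(C,RUX)=65/2, d(MN,RUX)=101/4
4. join A+RUX (d=21/2, Q=-377/4) ⇒ ARUX; edges |A|=-1/16, |RUX|=169/16
  updated: d(ARUX,C)=43/2, d(ARUX,MN)=121/8
5. join ARUX+C (d=43/2, Q=-553/8) ⇒ ACRUX; edges |ARUX|=33/16, |C|=311/16
  updated: d(ACRUX,MN)=209/16
6. join ACRUX+MN (d=209/16) ⇒ ACMNRUX; edges |ACRUX|=209/32, |MN|=209/32
final tree: (((A:-1/16,((R:83/8,X:29/8):19/4,U:47/4):169/16):33/16,C:311/16):209/32,(M:-1/2,N:9/2):209/32)
total length: 1273/16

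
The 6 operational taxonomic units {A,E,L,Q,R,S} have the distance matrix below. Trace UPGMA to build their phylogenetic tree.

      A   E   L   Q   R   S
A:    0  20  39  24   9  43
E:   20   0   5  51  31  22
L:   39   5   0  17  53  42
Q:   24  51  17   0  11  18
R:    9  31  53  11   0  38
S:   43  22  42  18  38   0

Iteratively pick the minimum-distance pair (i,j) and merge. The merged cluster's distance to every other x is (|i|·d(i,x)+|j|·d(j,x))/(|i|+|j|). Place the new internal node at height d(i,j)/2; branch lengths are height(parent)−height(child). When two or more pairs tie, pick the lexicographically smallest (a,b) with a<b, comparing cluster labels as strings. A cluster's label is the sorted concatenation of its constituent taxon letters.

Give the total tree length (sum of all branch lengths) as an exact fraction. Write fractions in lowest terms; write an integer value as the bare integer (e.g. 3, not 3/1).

iteration 1: select E,L (d=5); attach at lengths (5/2, 5/2); label the merged cluster EL
  updated: d(A,EL)=59/2, d(EL,Q)=34, d(EL,R)=42, d(EL,S)=32
iteration 2: select A,R (d=9); attach at lengths (9/2, 9/2); label the merged cluster AR
  updated: d(AR,EL)=143/4, d(AR,Q)=35/2, d(AR,S)=81/2
iteration 3: select AR,Q (d=35/2); attach at lengths (17/4, 35/4); label the merged cluster AQR
  updated: d(AQR,EL)=211/6, d(AQR,S)=33
iteration 4: select EL,S (d=32); attach at lengths (27/2, 16); label the merged cluster ELS
  updated: d(AQR,ELS)=310/9
iteration 5: select AQR,ELS (d=310/9); attach at lengths (305/36, 11/9); label the merged cluster AELQRS
final tree: (((A:9/2,R:9/2):17/4,Q:35/4):305/36,((E:5/2,L:5/2):27/2,S:16):11/9)
total length: 2383/36

2383/36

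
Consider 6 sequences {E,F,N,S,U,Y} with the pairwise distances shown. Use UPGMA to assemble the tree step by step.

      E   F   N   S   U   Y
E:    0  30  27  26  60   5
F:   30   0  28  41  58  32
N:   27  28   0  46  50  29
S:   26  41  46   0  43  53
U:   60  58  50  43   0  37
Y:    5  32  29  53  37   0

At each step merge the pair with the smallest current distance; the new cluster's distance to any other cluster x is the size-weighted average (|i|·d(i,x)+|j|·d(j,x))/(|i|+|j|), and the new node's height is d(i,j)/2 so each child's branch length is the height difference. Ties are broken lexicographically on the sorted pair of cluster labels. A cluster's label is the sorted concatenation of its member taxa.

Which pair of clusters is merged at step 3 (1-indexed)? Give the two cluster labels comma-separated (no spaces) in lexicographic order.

ENY,F

iteration 1: select E,Y (d=5); attach at lengths (5/2, 5/2); label the merged cluster EY
  updated: d(EY,F)=31, d(EY,N)=28, d(EY,S)=79/2, d(EY,U)=97/2
iteration 2: select EY,N (d=28); attach at lengths (23/2, 14); label the merged cluster ENY
  updated: d(ENY,F)=30, d(ENY,S)=125/3, d(ENY,U)=49
iteration 3: select ENY,F (d=30); attach at lengths (1, 15); label the merged cluster EFNY
  updated: d(EFNY,S)=83/2, d(EFNY,U)=205/4
iteration 4: select EFNY,S (d=83/2); attach at lengths (23/4, 83/4); label the merged cluster EFNSY
  updated: d(EFNSY,U)=248/5
iteration 5: select EFNSY,U (d=248/5); attach at lengths (81/20, 124/5); label the merged cluster EFNSUY
final tree: (((((E:5/2,Y:5/2):23/2,N:14):1,F:15):23/4,S:83/4):81/20,U:124/5)
total length: 2037/20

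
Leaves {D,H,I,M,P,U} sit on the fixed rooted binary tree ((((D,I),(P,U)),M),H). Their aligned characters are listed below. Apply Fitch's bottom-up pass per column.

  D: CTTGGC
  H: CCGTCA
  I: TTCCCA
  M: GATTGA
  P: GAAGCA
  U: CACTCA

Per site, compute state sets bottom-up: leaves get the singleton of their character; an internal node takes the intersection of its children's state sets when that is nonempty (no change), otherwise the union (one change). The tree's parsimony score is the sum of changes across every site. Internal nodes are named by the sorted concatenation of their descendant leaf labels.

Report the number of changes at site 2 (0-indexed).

DI@0: {C} ∪ {T} = {C,T} (union, +1)
PU@0: {G} ∪ {C} = {C,G} (union, +1)
DIPU@0: {C,T} ∩ {C,G} = {C} (intersection, +0)
DIMPU@0: {C} ∪ {G} = {C,G} (union, +1)
DHIMPU@0: {C,G} ∩ {C} = {C} (intersection, +0)
DI@1: {T} ∩ {T} = {T} (intersection, +0)
PU@1: {A} ∩ {A} = {A} (intersection, +0)
DIPU@1: {T} ∪ {A} = {A,T} (union, +1)
DIMPU@1: {A,T} ∩ {A} = {A} (intersection, +0)
DHIMPU@1: {A} ∪ {C} = {A,C} (union, +1)
DI@2: {T} ∪ {C} = {C,T} (union, +1)
PU@2: {A} ∪ {C} = {A,C} (union, +1)
DIPU@2: {C,T} ∩ {A,C} = {C} (intersection, +0)
DIMPU@2: {C} ∪ {T} = {C,T} (union, +1)
DHIMPU@2: {C,T} ∪ {G} = {C,G,T} (union, +1)
DI@3: {G} ∪ {C} = {C,G} (union, +1)
PU@3: {G} ∪ {T} = {G,T} (union, +1)
DIPU@3: {C,G} ∩ {G,T} = {G} (intersection, +0)
DIMPU@3: {G} ∪ {T} = {G,T} (union, +1)
DHIMPU@3: {G,T} ∩ {T} = {T} (intersection, +0)
DI@4: {G} ∪ {C} = {C,G} (union, +1)
PU@4: {C} ∩ {C} = {C} (intersection, +0)
DIPU@4: {C,G} ∩ {C} = {C} (intersection, +0)
DIMPU@4: {C} ∪ {G} = {C,G} (union, +1)
DHIMPU@4: {C,G} ∩ {C} = {C} (intersection, +0)
DI@5: {C} ∪ {A} = {A,C} (union, +1)
PU@5: {A} ∩ {A} = {A} (intersection, +0)
DIPU@5: {A,C} ∩ {A} = {A} (intersection, +0)
DIMPU@5: {A} ∩ {A} = {A} (intersection, +0)
DHIMPU@5: {A} ∩ {A} = {A} (intersection, +0)
per-site changes: [3, 2, 4, 3, 2, 1]; total = 15

4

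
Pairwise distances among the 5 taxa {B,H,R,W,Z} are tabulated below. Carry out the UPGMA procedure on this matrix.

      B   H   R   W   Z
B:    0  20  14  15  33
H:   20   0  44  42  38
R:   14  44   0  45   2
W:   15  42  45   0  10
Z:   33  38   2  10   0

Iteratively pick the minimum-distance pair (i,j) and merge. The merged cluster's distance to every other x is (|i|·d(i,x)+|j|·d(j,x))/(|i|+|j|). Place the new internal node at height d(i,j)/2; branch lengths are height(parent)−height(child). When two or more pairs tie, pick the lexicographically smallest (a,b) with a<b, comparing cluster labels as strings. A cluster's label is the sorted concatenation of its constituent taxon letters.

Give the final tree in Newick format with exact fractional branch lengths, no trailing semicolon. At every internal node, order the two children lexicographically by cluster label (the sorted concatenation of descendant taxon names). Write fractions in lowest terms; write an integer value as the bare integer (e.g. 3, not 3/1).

step 1: merge (R,Z) at d=2; branch lengths R→1, Z→1; new cluster RZ
  updated: d(B,RZ)=47/2, d(H,RZ)=41, d(RZ,W)=55/2
step 2: merge (B,W) at d=15; branch lengths B→15/2, W→15/2; new cluster BW
  updated: d(BW,H)=31, d(BW,RZ)=51/2
step 3: merge (BW,RZ) at d=51/2; branch lengths BW→21/4, RZ→47/4; new cluster BRWZ
  updated: d(BRWZ,H)=36
step 4: merge (BRWZ,H) at d=36; branch lengths BRWZ→21/4, H→18; new cluster BHRWZ
final tree: (((B:15/2,W:15/2):21/4,(R:1,Z:1):47/4):21/4,H:18)
total length: 229/4

(((B:15/2,W:15/2):21/4,(R:1,Z:1):47/4):21/4,H:18)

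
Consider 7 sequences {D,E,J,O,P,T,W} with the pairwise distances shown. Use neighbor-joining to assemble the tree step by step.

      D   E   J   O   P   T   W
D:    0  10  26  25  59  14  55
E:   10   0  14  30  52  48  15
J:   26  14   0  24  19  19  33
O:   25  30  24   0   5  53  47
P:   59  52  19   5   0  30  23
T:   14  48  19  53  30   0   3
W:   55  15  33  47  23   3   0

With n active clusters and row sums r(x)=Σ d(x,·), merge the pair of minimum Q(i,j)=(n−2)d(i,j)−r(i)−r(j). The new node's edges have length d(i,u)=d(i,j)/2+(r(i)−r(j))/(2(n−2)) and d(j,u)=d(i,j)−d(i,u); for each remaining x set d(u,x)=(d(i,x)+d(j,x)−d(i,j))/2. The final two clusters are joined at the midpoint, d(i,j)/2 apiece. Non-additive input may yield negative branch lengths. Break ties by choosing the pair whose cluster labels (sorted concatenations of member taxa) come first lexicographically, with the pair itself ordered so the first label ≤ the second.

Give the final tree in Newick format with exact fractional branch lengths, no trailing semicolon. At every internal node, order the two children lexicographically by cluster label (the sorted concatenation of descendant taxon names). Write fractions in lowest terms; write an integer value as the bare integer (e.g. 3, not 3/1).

step 1: merge (O,P) at d=5, Q=-347; branch lengths O→21/10, P→29/10; new cluster OP
  updated: d(D,OP)=79/2, d(E,OP)=77/2, d(J,OP)=19, d(OP,T)=39, d(OP,W)=65/2
step 2: merge (T,W) at d=3, Q=-499/2; branch lengths T→-7/16, W→55/16; new cluster TW
  updated: d(D,TW)=33, d(E,TW)=30, d(J,TW)=49/2, d(OP,TW)=137/4
step 3: merge (D,E) at d=10, Q=-171; branch lengths D→23/3, E→7/3; new cluster DE
  updated: d(DE,J)=15, d(DE,OP)=34, d(DE,TW)=53/2
step 4: merge (DE,TW) at d=53/2, Q=-431/4; branch lengths DE→173/16, TW→251/16; new cluster DETW
  updated: d(DETW,J)=13/2, d(DETW,OP)=167/8
step 5: merge (DETW,J) at d=13/2, Q=-371/8; branch lengths DETW→67/16, J→37/16; new cluster DEJTW
  updated: d(DEJTW,OP)=267/16
step 6: merge (DEJTW,OP) at d=267/16; branch lengths DEJTW→267/32, OP→267/32; new cluster DEJOPTW
final tree: ((((D:23/3,E:7/3):173/16,(T:-7/16,W:55/16):251/16):67/16,J:37/16):267/32,(O:21/10,P:29/10):267/32)
total length: 1083/16

((((D:23/3,E:7/3):173/16,(T:-7/16,W:55/16):251/16):67/16,J:37/16):267/32,(O:21/10,P:29/10):267/32)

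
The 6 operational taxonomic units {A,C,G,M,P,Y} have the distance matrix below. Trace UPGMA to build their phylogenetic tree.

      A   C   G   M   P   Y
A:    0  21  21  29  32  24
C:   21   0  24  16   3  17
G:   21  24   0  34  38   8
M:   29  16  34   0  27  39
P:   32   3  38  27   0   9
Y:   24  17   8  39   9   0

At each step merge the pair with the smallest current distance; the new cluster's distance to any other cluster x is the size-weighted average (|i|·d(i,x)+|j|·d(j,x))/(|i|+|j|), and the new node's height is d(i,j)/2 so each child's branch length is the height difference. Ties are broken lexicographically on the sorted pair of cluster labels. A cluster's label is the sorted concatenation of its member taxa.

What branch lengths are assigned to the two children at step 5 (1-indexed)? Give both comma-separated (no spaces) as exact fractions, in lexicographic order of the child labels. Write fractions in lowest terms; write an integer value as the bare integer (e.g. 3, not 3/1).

9/4,11/4

1. join C+P (d=3) ⇒ CP; edges |C|=3/2, |P|=3/2
  updated: d(A,CP)=53/2, d(CP,G)=31, d(CP,M)=43/2, d(CP,Y)=13
2. join G+Y (d=8) ⇒ GY; edges |G|=4, |Y|=4
  updated: d(A,GY)=45/2, d(CP,GY)=22, d(GY,M)=73/2
3. join CP+M (d=43/2) ⇒ CMP; edges |CP|=37/4, |M|=43/4
  updated: d(A,CMP)=82/3, d(CMP,GY)=161/6
4. join A+GY (d=45/2) ⇒ AGY; edges |A|=45/4, |GY|=29/4
  updated: d(AGY,CMP)=27
5. join AGY+CMP (d=27) ⇒ ACGMPY; edges |AGY|=9/4, |CMP|=11/4
final tree: ((A:45/4,(G:4,Y:4):29/4):9/4,((C:3/2,P:3/2):37/4,M:43/4):11/4)
total length: 109/2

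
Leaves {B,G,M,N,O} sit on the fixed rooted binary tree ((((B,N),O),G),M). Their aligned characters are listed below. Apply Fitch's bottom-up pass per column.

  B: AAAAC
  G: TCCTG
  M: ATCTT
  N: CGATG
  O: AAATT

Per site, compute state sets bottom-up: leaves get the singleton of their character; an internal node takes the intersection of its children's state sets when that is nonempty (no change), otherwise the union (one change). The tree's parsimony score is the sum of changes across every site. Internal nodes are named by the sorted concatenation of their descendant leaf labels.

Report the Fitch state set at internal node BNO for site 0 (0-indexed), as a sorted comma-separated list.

[col 0] BN: children B:{A}, N:{C} ∪→ {A,C}; cost 1
[col 0] BNO: children BN:{A,C}, O:{A} ∩→ {A}; cost 0
[col 0] BGNO: children BNO:{A}, G:{T} ∪→ {A,T}; cost 1
[col 0] BGMNO: children BGNO:{A,T}, M:{A} ∩→ {A}; cost 0
[col 1] BN: children B:{A}, N:{G} ∪→ {A,G}; cost 1
[col 1] BNO: children BN:{A,G}, O:{A} ∩→ {A}; cost 0
[col 1] BGNO: children BNO:{A}, G:{C} ∪→ {A,C}; cost 1
[col 1] BGMNO: children BGNO:{A,C}, M:{T} ∪→ {A,C,T}; cost 1
[col 2] BN: children B:{A}, N:{A} ∩→ {A}; cost 0
[col 2] BNO: children BN:{A}, O:{A} ∩→ {A}; cost 0
[col 2] BGNO: children BNO:{A}, G:{C} ∪→ {A,C}; cost 1
[col 2] BGMNO: children BGNO:{A,C}, M:{C} ∩→ {C}; cost 0
[col 3] BN: children B:{A}, N:{T} ∪→ {A,T}; cost 1
[col 3] BNO: children BN:{A,T}, O:{T} ∩→ {T}; cost 0
[col 3] BGNO: children BNO:{T}, G:{T} ∩→ {T}; cost 0
[col 3] BGMNO: children BGNO:{T}, M:{T} ∩→ {T}; cost 0
[col 4] BN: children B:{C}, N:{G} ∪→ {C,G}; cost 1
[col 4] BNO: children BN:{C,G}, O:{T} ∪→ {C,G,T}; cost 1
[col 4] BGNO: children BNO:{C,G,T}, G:{G} ∩→ {G}; cost 0
[col 4] BGMNO: children BGNO:{G}, M:{T} ∪→ {G,T}; cost 1
per-site changes: [2, 3, 1, 1, 3]; total = 10

A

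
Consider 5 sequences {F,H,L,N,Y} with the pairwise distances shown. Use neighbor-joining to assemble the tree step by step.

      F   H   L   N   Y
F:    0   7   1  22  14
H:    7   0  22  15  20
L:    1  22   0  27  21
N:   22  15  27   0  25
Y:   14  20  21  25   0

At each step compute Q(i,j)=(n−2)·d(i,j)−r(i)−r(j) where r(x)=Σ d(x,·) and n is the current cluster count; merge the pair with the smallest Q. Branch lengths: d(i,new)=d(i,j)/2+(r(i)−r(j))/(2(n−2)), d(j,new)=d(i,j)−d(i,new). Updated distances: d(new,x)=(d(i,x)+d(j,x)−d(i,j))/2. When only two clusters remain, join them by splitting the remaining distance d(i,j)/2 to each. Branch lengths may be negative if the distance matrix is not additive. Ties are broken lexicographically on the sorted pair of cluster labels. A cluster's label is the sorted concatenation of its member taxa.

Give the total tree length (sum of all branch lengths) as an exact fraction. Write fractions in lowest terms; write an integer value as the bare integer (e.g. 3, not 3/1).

151/4

1. join F+L (d=1, Q=-112) ⇒ FL; edges |F|=-4, |L|=5
  updated: d(FL,H)=14, d(FL,N)=24, d(FL,Y)=17
2. join FL+Y (d=17, Q=-83) ⇒ FLY; edges |FL|=27/4, |Y|=41/4
  updated: d(FLY,H)=17/2, d(FLY,N)=16
3. join FLY+H (d=17/2, Q=-79/2) ⇒ FHLY; edges |FLY|=19/4, |H|=15/4
  updated: d(FHLY,N)=45/4
4. join FHLY+N (d=45/4) ⇒ FHLNY; edges |FHLY|=45/8, |N|=45/8
final tree: ((((F:-4,L:5):27/4,Y:41/4):19/4,H:15/4):45/8,N:45/8)
total length: 151/4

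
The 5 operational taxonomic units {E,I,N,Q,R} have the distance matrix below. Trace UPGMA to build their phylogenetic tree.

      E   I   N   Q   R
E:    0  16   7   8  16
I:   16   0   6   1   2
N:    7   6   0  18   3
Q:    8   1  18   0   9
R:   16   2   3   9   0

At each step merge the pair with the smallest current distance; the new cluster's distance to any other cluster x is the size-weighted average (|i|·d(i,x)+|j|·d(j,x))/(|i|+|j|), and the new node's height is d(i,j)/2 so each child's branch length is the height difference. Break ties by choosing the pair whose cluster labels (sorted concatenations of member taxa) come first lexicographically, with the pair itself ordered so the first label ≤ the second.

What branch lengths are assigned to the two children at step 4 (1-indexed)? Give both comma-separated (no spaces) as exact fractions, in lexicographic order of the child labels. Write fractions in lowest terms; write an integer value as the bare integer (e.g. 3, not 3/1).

step 1: merge (I,Q) at d=1; branch lengths I→1/2, Q→1/2; new cluster IQ
  updated: d(E,IQ)=12, d(IQ,N)=12, d(IQ,R)=11/2
step 2: merge (N,R) at d=3; branch lengths N→3/2, R→3/2; new cluster NR
  updated: d(E,NR)=23/2, d(IQ,NR)=35/4
step 3: merge (IQ,NR) at d=35/4; branch lengths IQ→31/8, NR→23/8; new cluster INQR
  updated: d(E,INQR)=47/4
step 4: merge (E,INQR) at d=47/4; branch lengths E→47/8, INQR→3/2; new cluster EINQR
final tree: (E:47/8,((I:1/2,Q:1/2):31/8,(N:3/2,R:3/2):23/8):3/2)
total length: 145/8

47/8,3/2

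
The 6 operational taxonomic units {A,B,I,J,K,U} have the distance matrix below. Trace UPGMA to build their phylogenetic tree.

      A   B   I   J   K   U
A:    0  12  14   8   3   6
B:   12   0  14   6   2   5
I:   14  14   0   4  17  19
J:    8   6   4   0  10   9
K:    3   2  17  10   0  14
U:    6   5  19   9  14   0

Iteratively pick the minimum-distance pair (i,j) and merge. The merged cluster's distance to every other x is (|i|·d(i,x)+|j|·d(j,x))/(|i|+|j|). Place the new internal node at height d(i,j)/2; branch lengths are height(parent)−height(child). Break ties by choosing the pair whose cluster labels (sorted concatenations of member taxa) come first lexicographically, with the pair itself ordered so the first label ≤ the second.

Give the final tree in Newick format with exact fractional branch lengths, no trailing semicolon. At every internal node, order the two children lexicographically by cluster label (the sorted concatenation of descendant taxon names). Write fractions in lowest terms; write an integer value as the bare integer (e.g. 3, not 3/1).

(((A:3,U:3):5/4,(B:1,K:1):13/4):29/16,(I:2,J:2):65/16)

iteration 1: select B,K (d=2); attach at lengths (1, 1); label the merged cluster BK
  updated: d(A,BK)=15/2, d(BK,I)=31/2, d(BK,J)=8, d(BK,U)=19/2
iteration 2: select I,J (d=4); attach at lengths (2, 2); label the merged cluster IJ
  updated: d(A,IJ)=11, d(BK,IJ)=47/4, d(IJ,U)=14
iteration 3: select A,U (d=6); attach at lengths (3, 3); label the merged cluster AU
  updated: d(AU,BK)=17/2, d(AU,IJ)=25/2
iteration 4: select AU,BK (d=17/2); attach at lengths (5/4, 13/4); label the merged cluster ABKU
  updated: d(ABKU,IJ)=97/8
iteration 5: select ABKU,IJ (d=97/8); attach at lengths (29/16, 65/16); label the merged cluster ABIJKU
final tree: (((A:3,U:3):5/4,(B:1,K:1):13/4):29/16,(I:2,J:2):65/16)
total length: 179/8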